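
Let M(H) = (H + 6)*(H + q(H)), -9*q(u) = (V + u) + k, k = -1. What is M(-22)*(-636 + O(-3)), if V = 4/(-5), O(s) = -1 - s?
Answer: -8835424/45 ≈ -1.9634e+5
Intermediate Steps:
V = -⅘ (V = 4*(-⅕) = -⅘ ≈ -0.80000)
q(u) = ⅕ - u/9 (q(u) = -((-⅘ + u) - 1)/9 = -(-9/5 + u)/9 = ⅕ - u/9)
M(H) = (6 + H)*(⅕ + 8*H/9) (M(H) = (H + 6)*(H + (⅕ - H/9)) = (6 + H)*(⅕ + 8*H/9))
M(-22)*(-636 + O(-3)) = (6/5 + (8/9)*(-22)² + (83/15)*(-22))*(-636 + (-1 - 1*(-3))) = (6/5 + (8/9)*484 - 1826/15)*(-636 + (-1 + 3)) = (6/5 + 3872/9 - 1826/15)*(-636 + 2) = (13936/45)*(-634) = -8835424/45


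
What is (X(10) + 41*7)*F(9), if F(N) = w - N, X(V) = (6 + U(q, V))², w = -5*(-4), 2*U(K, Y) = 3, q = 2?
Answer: 15103/4 ≈ 3775.8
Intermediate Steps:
U(K, Y) = 3/2 (U(K, Y) = (½)*3 = 3/2)
w = 20
X(V) = 225/4 (X(V) = (6 + 3/2)² = (15/2)² = 225/4)
F(N) = 20 - N
(X(10) + 41*7)*F(9) = (225/4 + 41*7)*(20 - 1*9) = (225/4 + 287)*(20 - 9) = (1373/4)*11 = 15103/4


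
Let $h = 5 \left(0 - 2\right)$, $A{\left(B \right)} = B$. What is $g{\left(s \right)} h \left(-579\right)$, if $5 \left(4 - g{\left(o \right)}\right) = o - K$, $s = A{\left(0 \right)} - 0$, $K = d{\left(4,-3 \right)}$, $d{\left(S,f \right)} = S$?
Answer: $27792$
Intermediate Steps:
$h = -10$ ($h = 5 \left(0 - 2\right) = 5 \left(-2\right) = -10$)
$K = 4$
$s = 0$ ($s = 0 - 0 = 0 + 0 = 0$)
$g{\left(o \right)} = \frac{24}{5} - \frac{o}{5}$ ($g{\left(o \right)} = 4 - \frac{o - 4}{5} = 4 - \frac{-4 + o}{5} = 4 - \left(- \frac{4}{5} + \frac{o}{5}\right) = \frac{24}{5} - \frac{o}{5}$)
$g{\left(s \right)} h \left(-579\right) = \left(\frac{24}{5} - 0\right) \left(-10\right) \left(-579\right) = \left(\frac{24}{5} + 0\right) \left(-10\right) \left(-579\right) = \frac{24}{5} \left(-10\right) \left(-579\right) = \left(-48\right) \left(-579\right) = 27792$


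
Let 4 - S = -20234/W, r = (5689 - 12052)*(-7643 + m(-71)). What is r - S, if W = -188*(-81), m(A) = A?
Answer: 373726921175/7614 ≈ 4.9084e+7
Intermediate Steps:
W = 15228
r = 49084182 (r = (5689 - 12052)*(-7643 - 71) = -6363*(-7714) = 49084182)
S = 40573/7614 (S = 4 - (-20234)/15228 = 4 - 1*(-10117/7614) = 4 + 10117/7614 = 40573/7614 ≈ 5.3287)
r - S = 49084182 - 1*40573/7614 = 49084182 - 40573/7614 = 373726921175/7614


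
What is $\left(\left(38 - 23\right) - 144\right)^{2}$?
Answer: $16641$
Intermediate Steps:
$\left(\left(38 - 23\right) - 144\right)^{2} = \left(15 - 144\right)^{2} = \left(-129\right)^{2} = 16641$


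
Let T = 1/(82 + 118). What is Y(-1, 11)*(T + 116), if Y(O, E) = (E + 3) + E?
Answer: 23201/8 ≈ 2900.1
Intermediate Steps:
Y(O, E) = 3 + 2*E (Y(O, E) = (3 + E) + E = 3 + 2*E)
T = 1/200 ≈ 0.0050000
Y(-1, 11)*(T + 116) = (3 + 2*11)*(1/200 + 116) = (3 + 22)*(23201/200) = 25*(23201/200) = 23201/8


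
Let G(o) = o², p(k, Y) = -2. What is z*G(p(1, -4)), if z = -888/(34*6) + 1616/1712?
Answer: -24804/1819 ≈ -13.636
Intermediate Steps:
z = -6201/1819 (z = -888/204 + 1616*(1/1712) = -888*1/204 + 101/107 = -74/17 + 101/107 = -6201/1819 ≈ -3.4090)
z*G(p(1, -4)) = -6201/1819*(-2)² = -6201/1819*4 = -24804/1819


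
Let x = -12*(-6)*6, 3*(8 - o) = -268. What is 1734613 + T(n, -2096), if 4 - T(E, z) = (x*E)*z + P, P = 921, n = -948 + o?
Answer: -768521152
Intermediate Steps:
o = 292/3 (o = 8 - 1/3*(-268) = 8 + 268/3 = 292/3 ≈ 97.333)
x = 432 (x = 72*6 = 432)
n = -2552/3 (n = -948 + 292/3 = -2552/3 ≈ -850.67)
T(E, z) = -917 - 432*E*z (T(E, z) = 4 - ((432*E)*z + 921) = 4 - (432*E*z + 921) = 4 - (921 + 432*E*z) = 4 + (-921 - 432*E*z) = -917 - 432*E*z)
1734613 + T(n, -2096) = 1734613 + (-917 - 432*(-2552/3)*(-2096)) = 1734613 + (-917 - 770254848) = 1734613 - 770255765 = -768521152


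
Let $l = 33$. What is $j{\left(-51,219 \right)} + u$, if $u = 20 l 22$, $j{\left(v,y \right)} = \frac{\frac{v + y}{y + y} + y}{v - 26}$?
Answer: $\frac{81600905}{5621} \approx 14517.0$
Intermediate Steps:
$j{\left(v,y \right)} = \frac{y + \frac{v + y}{2 y}}{-26 + v}$ ($j{\left(v,y \right)} = \frac{\frac{v + y}{2 y} + y}{-26 + v} = \frac{y + \frac{v + y}{2 y}}{-26 + v}$)
$u = 14520$ ($u = 20 \cdot 33 \cdot 22 = 660 \cdot 22 = 14520$)
$j{\left(-51,219 \right)} + u = \frac{-51 + 219 + 2 \cdot 219^{2}}{2 \cdot 219 \left(-26 - 51\right)} + 14520 = \frac{1}{2} \cdot \frac{1}{219} \frac{1}{-77} \left(-51 + 219 + 2 \cdot 47961\right) + 14520 = \frac{1}{2} \cdot \frac{1}{219} \left(- \frac{1}{77}\right) \left(-51 + 219 + 95922\right) + 14520 = \frac{1}{2} \cdot \frac{1}{219} \left(- \frac{1}{77}\right) 96090 + 14520 = - \frac{16015}{5621} + 14520 = \frac{81600905}{5621}$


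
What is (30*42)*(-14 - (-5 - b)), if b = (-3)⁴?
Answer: 90720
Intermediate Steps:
b = 81
(30*42)*(-14 - (-5 - b)) = (30*42)*(-14 - (-5 - 1*81)) = 1260*(-14 - (-5 - 81)) = 1260*(-14 - 1*(-86)) = 1260*(-14 + 86) = 1260*72 = 90720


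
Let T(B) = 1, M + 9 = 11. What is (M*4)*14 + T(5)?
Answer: 113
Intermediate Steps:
M = 2 (M = -9 + 11 = 2)
(M*4)*14 + T(5) = (2*4)*14 + 1 = 8*14 + 1 = 112 + 1 = 113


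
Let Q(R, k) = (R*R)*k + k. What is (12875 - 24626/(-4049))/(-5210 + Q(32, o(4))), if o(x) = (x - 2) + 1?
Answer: -52155501/8644615 ≈ -6.0333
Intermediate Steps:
o(x) = -1 + x (o(x) = (-2 + x) + 1 = -1 + x)
Q(R, k) = k + k*R² (Q(R, k) = R²*k + k = k*R² + k = k + k*R²)
(12875 - 24626/(-4049))/(-5210 + Q(32, o(4))) = (12875 - 24626/(-4049))/(-5210 + (-1 + 4)*(1 + 32²)) = (12875 - 24626*(-1/4049))/(-5210 + 3*(1 + 1024)) = (12875 + 24626/4049)/(-5210 + 3*1025) = 52155501/(4049*(-5210 + 3075)) = (52155501/4049)/(-2135) = (52155501/4049)*(-1/2135) = -52155501/8644615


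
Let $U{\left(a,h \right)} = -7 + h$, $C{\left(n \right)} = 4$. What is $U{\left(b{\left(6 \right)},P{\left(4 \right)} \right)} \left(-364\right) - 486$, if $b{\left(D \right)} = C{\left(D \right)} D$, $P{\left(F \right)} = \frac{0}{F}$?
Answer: $2062$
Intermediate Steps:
$P{\left(F \right)} = 0$
$b{\left(D \right)} = 4 D$
$U{\left(b{\left(6 \right)},P{\left(4 \right)} \right)} \left(-364\right) - 486 = \left(-7 + 0\right) \left(-364\right) - 486 = \left(-7\right) \left(-364\right) - 486 = 2548 - 486 = 2062$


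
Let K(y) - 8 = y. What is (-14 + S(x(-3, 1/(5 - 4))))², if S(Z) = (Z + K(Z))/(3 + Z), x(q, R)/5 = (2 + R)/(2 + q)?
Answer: 5329/36 ≈ 148.03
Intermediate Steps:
K(y) = 8 + y
x(q, R) = 5*(2 + R)/(2 + q) (x(q, R) = 5*((2 + R)/(2 + q)) = 5*(2 + R)/(2 + q))
S(Z) = (8 + 2*Z)/(3 + Z) (S(Z) = (Z + (8 + Z))/(3 + Z) = (8 + 2*Z)/(3 + Z))
(-14 + S(x(-3, 1/(5 - 4))))² = (-14 + 2*(4 + 5*(2 + 1/(5 - 4))/(2 - 3))/(3 + 5*(2 + 1/(5 - 4))/(2 - 3)))² = (-14 + 2*(4 + 5*(2 + 1/1)/(-1))/(3 + 5*(2 + 1/1)/(-1)))² = (-14 + 2*(4 + 5*(-1)*(2 + 1))/(3 + 5*(-1)*(2 + 1)))² = (-14 + 2*(4 + 5*(-1)*3)/(3 + 5*(-1)*3))² = (-14 + 2*(4 - 15)/(3 - 15))² = (-14 + 2*(-11)/(-12))² = (-14 + 2*(-1/12)*(-11))² = (-14 + 11/6)² = (-73/6)² = 5329/36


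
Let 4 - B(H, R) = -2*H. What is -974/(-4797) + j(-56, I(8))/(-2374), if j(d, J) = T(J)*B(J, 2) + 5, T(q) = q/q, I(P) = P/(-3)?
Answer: 2294687/11388078 ≈ 0.20150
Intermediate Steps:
B(H, R) = 4 + 2*H (B(H, R) = 4 - (-2)*H = 4 + 2*H)
I(P) = -P/3 (I(P) = P*(-⅓) = -P/3)
T(q) = 1
j(d, J) = 9 + 2*J (j(d, J) = 1*(4 + 2*J) + 5 = (4 + 2*J) + 5 = 9 + 2*J)
-974/(-4797) + j(-56, I(8))/(-2374) = -974/(-4797) + (9 + 2*(-⅓*8))/(-2374) = -974*(-1/4797) + (9 + 2*(-8/3))*(-1/2374) = 974/4797 + (9 - 16/3)*(-1/2374) = 974/4797 + (11/3)*(-1/2374) = 974/4797 - 11/7122 = 2294687/11388078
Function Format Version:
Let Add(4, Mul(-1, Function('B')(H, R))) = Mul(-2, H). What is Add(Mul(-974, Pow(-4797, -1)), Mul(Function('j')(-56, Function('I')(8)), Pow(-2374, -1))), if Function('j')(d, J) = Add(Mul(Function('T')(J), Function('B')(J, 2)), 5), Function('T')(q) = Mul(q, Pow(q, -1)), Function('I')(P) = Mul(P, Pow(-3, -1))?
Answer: Rational(2294687, 11388078) ≈ 0.20150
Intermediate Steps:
Function('B')(H, R) = Add(4, Mul(2, H)) (Function('B')(H, R) = Add(4, Mul(-1, Mul(-2, H))) = Add(4, Mul(2, H)))
Function('I')(P) = Mul(Rational(-1, 3), P) (Function('I')(P) = Mul(P, Rational(-1, 3)) = Mul(Rational(-1, 3), P))
Function('T')(q) = 1
Function('j')(d, J) = Add(9, Mul(2, J)) (Function('j')(d, J) = Add(Mul(1, Add(4, Mul(2, J))), 5) = Add(Add(4, Mul(2, J)), 5) = Add(9, Mul(2, J)))
Add(Mul(-974, Pow(-4797, -1)), Mul(Function('j')(-56, Function('I')(8)), Pow(-2374, -1))) = Add(Mul(-974, Pow(-4797, -1)), Mul(Add(9, Mul(2, Mul(Rational(-1, 3), 8))), Pow(-2374, -1))) = Add(Mul(-974, Rational(-1, 4797)), Mul(Add(9, Mul(2, Rational(-8, 3))), Rational(-1, 2374))) = Add(Rational(974, 4797), Mul(Add(9, Rational(-16, 3)), Rational(-1, 2374))) = Add(Rational(974, 4797), Mul(Rational(11, 3), Rational(-1, 2374))) = Add(Rational(974, 4797), Rational(-11, 7122)) = Rational(2294687, 11388078)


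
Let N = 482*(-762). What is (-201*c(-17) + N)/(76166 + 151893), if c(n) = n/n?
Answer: -367485/228059 ≈ -1.6114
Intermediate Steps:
N = -367284
c(n) = 1
(-201*c(-17) + N)/(76166 + 151893) = (-201*1 - 367284)/(76166 + 151893) = (-201 - 367284)/228059 = -367485*1/228059 = -367485/228059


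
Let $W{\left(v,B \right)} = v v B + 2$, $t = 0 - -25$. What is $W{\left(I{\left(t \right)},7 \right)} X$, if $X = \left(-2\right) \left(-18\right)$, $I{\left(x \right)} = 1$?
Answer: $324$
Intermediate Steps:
$t = 25$ ($t = 0 + 25 = 25$)
$W{\left(v,B \right)} = 2 + B v^{2}$ ($W{\left(v,B \right)} = v^{2} B + 2 = B v^{2} + 2 = 2 + B v^{2}$)
$X = 36$
$W{\left(I{\left(t \right)},7 \right)} X = \left(2 + 7 \cdot 1^{2}\right) 36 = \left(2 + 7 \cdot 1\right) 36 = \left(2 + 7\right) 36 = 9 \cdot 36 = 324$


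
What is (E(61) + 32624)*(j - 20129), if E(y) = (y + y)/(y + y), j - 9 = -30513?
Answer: -1651901625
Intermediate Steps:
j = -30504 (j = 9 - 30513 = -30504)
E(y) = 1 (E(y) = (2*y)/((2*y)) = (2*y)*(1/(2*y)) = 1)
(E(61) + 32624)*(j - 20129) = (1 + 32624)*(-30504 - 20129) = 32625*(-50633) = -1651901625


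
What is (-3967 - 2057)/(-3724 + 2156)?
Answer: 753/196 ≈ 3.8418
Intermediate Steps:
(-3967 - 2057)/(-3724 + 2156) = -6024/(-1568) = -6024*(-1/1568) = 753/196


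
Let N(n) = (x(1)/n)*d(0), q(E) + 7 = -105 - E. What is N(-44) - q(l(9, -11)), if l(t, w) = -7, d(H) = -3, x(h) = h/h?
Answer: 4623/44 ≈ 105.07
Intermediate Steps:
x(h) = 1
q(E) = -112 - E (q(E) = -7 + (-105 - E) = -112 - E)
N(n) = -3/n (N(n) = (1/n)*(-3) = -3/n)
N(-44) - q(l(9, -11)) = -3/(-44) - (-112 - 1*(-7)) = -3*(-1/44) - (-112 + 7) = 3/44 - 1*(-105) = 3/44 + 105 = 4623/44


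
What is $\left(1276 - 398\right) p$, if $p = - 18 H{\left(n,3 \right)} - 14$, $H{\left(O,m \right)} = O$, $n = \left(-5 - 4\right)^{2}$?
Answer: $-1292416$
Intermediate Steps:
$n = 81$ ($n = \left(-9\right)^{2} = 81$)
$p = -1472$ ($p = \left(-18\right) 81 - 14 = -1458 - 14 = -1472$)
$\left(1276 - 398\right) p = \left(1276 - 398\right) \left(-1472\right) = 878 \left(-1472\right) = -1292416$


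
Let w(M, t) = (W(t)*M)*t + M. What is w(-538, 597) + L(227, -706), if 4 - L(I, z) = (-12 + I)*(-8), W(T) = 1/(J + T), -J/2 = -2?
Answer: 391600/601 ≈ 651.58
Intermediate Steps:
J = 4 (J = -2*(-2) = 4)
W(T) = 1/(4 + T)
L(I, z) = -92 + 8*I (L(I, z) = 4 - (-12 + I)*(-8) = 4 - (96 - 8*I) = 4 + (-96 + 8*I) = -92 + 8*I)
w(M, t) = M + M*t/(4 + t) (w(M, t) = (M/(4 + t))*t + M = M*t/(4 + t) + M = M + M*t/(4 + t))
w(-538, 597) + L(227, -706) = 2*(-538)*(2 + 597)/(4 + 597) + (-92 + 8*227) = 2*(-538)*599/601 + (-92 + 1816) = 2*(-538)*(1/601)*599 + 1724 = -644524/601 + 1724 = 391600/601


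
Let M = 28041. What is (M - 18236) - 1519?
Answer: 8286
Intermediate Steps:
(M - 18236) - 1519 = (28041 - 18236) - 1519 = 9805 - 1519 = 8286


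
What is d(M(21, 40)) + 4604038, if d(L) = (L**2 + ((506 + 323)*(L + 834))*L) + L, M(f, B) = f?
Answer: 19489195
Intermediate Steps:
d(L) = L + L**2 + L*(691386 + 829*L) (d(L) = (L**2 + (829*(834 + L))*L) + L = (L**2 + (691386 + 829*L)*L) + L = (L**2 + L*(691386 + 829*L)) + L = L + L**2 + L*(691386 + 829*L))
d(M(21, 40)) + 4604038 = 21*(691387 + 830*21) + 4604038 = 21*(691387 + 17430) + 4604038 = 21*708817 + 4604038 = 14885157 + 4604038 = 19489195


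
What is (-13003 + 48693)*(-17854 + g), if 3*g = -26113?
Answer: -2843600750/3 ≈ -9.4787e+8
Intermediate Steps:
g = -26113/3 (g = (⅓)*(-26113) = -26113/3 ≈ -8704.3)
(-13003 + 48693)*(-17854 + g) = (-13003 + 48693)*(-17854 - 26113/3) = 35690*(-79675/3) = -2843600750/3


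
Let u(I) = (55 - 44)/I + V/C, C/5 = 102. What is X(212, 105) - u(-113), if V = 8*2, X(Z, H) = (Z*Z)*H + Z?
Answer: 135987553481/28815 ≈ 4.7193e+6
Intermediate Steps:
X(Z, H) = Z + H*Z² (X(Z, H) = Z²*H + Z = H*Z² + Z = Z + H*Z²)
V = 16
C = 510 (C = 5*102 = 510)
u(I) = 8/255 + 11/I (u(I) = (55 - 44)/I + 16/510 = 11/I + 16*(1/510) = 11/I + 8/255 = 8/255 + 11/I)
X(212, 105) - u(-113) = 212*(1 + 105*212) - (8/255 + 11/(-113)) = 212*(1 + 22260) - (8/255 + 11*(-1/113)) = 212*22261 - (8/255 - 11/113) = 4719332 - 1*(-1901/28815) = 4719332 + 1901/28815 = 135987553481/28815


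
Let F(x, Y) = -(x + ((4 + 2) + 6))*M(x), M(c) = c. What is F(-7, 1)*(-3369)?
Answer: -117915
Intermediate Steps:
F(x, Y) = -x*(12 + x) (F(x, Y) = -(x + ((4 + 2) + 6))*x = -(x + (6 + 6))*x = -(x + 12)*x = -(12 + x)*x = -x*(12 + x))
F(-7, 1)*(-3369) = -1*(-7)*(12 - 7)*(-3369) = -1*(-7)*5*(-3369) = 35*(-3369) = -117915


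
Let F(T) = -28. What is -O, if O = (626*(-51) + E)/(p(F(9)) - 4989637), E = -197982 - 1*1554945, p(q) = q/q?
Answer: -198317/554404 ≈ -0.35771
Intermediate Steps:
p(q) = 1
E = -1752927 (E = -197982 - 1554945 = -1752927)
O = 198317/554404 (O = (626*(-51) - 1752927)/(1 - 4989637) = (-31926 - 1752927)/(-4989636) = -1784853*(-1/4989636) = 198317/554404 ≈ 0.35771)
-O = -1*198317/554404 = -198317/554404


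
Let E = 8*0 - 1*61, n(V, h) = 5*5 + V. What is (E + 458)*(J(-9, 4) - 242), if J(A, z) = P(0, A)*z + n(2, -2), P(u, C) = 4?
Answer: -79003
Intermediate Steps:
n(V, h) = 25 + V
J(A, z) = 27 + 4*z (J(A, z) = 4*z + (25 + 2) = 4*z + 27 = 27 + 4*z)
E = -61 (E = 0 - 61 = -61)
(E + 458)*(J(-9, 4) - 242) = (-61 + 458)*((27 + 4*4) - 242) = 397*((27 + 16) - 242) = 397*(43 - 242) = 397*(-199) = -79003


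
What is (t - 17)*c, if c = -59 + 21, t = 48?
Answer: -1178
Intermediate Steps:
c = -38
(t - 17)*c = (48 - 17)*(-38) = 31*(-38) = -1178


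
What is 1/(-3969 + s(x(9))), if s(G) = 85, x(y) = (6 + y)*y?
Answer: -1/3884 ≈ -0.00025747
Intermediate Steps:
x(y) = y*(6 + y)
1/(-3969 + s(x(9))) = 1/(-3969 + 85) = 1/(-3884) = -1/3884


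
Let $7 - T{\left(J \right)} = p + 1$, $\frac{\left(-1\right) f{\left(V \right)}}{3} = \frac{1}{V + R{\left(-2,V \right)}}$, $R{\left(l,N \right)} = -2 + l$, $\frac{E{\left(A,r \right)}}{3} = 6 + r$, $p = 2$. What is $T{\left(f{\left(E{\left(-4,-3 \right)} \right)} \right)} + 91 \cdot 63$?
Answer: $5737$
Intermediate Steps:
$E{\left(A,r \right)} = 18 + 3 r$ ($E{\left(A,r \right)} = 3 \left(6 + r\right) = 18 + 3 r$)
$f{\left(V \right)} = - \frac{3}{-4 + V}$ ($f{\left(V \right)} = - \frac{3}{V - 4} = - \frac{3}{-4 + V}$)
$T{\left(J \right)} = 4$ ($T{\left(J \right)} = 7 - \left(2 + 1\right) = 7 - 3 = 4$)
$T{\left(f{\left(E{\left(-4,-3 \right)} \right)} \right)} + 91 \cdot 63 = 4 + 91 \cdot 63 = 4 + 5733 = 5737$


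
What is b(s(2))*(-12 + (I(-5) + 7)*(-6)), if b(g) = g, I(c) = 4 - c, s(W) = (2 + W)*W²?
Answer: -1728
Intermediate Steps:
s(W) = W²*(2 + W)
b(s(2))*(-12 + (I(-5) + 7)*(-6)) = (2²*(2 + 2))*(-12 + ((4 - 1*(-5)) + 7)*(-6)) = (4*4)*(-12 + ((4 + 5) + 7)*(-6)) = 16*(-12 + (9 + 7)*(-6)) = 16*(-12 + 16*(-6)) = 16*(-12 - 96) = 16*(-108) = -1728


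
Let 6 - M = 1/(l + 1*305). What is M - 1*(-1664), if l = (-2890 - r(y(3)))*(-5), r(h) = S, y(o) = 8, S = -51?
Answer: 24214999/14500 ≈ 1670.0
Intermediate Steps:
r(h) = -51
l = 14195 (l = (-2890 - 1*(-51))*(-5) = (-2890 + 51)*(-5) = -2839*(-5) = 14195)
M = 86999/14500 (M = 6 - 1/(14195 + 1*305) = 6 - 1/(14195 + 305) = 6 - 1/14500 = 86999/14500 ≈ 5.9999)
M - 1*(-1664) = 86999/14500 - 1*(-1664) = 86999/14500 + 1664 = 24214999/14500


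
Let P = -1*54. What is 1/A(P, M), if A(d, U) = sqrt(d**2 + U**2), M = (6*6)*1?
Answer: sqrt(13)/234 ≈ 0.015408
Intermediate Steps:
P = -54
M = 36 (M = 36*1 = 36)
A(d, U) = sqrt(U**2 + d**2)
1/A(P, M) = 1/(sqrt(36**2 + (-54)**2)) = 1/(sqrt(1296 + 2916)) = 1/(sqrt(4212)) = 1/(18*sqrt(13)) = sqrt(13)/234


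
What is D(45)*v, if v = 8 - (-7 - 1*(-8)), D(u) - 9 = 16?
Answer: 175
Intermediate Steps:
D(u) = 25 (D(u) = 9 + 16 = 25)
v = 7 (v = 8 - (-7 + 8) = 8 - 1*1 = 8 - 1 = 7)
D(45)*v = 25*7 = 175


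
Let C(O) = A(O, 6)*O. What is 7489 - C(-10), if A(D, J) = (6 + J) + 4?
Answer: 7649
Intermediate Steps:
A(D, J) = 10 + J
C(O) = 16*O (C(O) = (10 + 6)*O = 16*O)
7489 - C(-10) = 7489 - 16*(-10) = 7489 - 1*(-160) = 7489 + 160 = 7649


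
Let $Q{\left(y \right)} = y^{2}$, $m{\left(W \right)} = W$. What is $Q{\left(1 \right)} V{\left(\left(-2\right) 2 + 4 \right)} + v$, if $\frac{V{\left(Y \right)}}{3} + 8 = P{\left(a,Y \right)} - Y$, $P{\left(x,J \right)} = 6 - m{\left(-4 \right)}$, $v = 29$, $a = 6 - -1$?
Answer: $35$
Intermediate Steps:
$a = 7$ ($a = 6 + 1 = 7$)
$P{\left(x,J \right)} = 10$ ($P{\left(x,J \right)} = 6 - -4 = 6 + 4 = 10$)
$V{\left(Y \right)} = 6 - 3 Y$ ($V{\left(Y \right)} = -24 + 3 \left(10 - Y\right) = -24 - \left(-30 + 3 Y\right) = 6 - 3 Y$)
$Q{\left(1 \right)} V{\left(\left(-2\right) 2 + 4 \right)} + v = 1^{2} \left(6 - 3 \left(\left(-2\right) 2 + 4\right)\right) + 29 = 1 \left(6 - 3 \left(-4 + 4\right)\right) + 29 = 1 \left(6 - 0\right) + 29 = 1 \left(6 + 0\right) + 29 = 1 \cdot 6 + 29 = 6 + 29 = 35$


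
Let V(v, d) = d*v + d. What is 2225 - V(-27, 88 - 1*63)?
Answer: 2875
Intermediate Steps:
V(v, d) = d + d*v
2225 - V(-27, 88 - 1*63) = 2225 - (88 - 1*63)*(1 - 27) = 2225 - (88 - 63)*(-26) = 2225 - 25*(-26) = 2225 - 1*(-650) = 2225 + 650 = 2875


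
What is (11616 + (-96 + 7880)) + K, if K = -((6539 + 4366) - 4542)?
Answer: 13037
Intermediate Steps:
K = -6363 (K = -(10905 - 4542) = -1*6363 = -6363)
(11616 + (-96 + 7880)) + K = (11616 + (-96 + 7880)) - 6363 = (11616 + 7784) - 6363 = 19400 - 6363 = 13037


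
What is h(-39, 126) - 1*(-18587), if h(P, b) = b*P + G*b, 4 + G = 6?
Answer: 13925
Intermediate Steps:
G = 2 (G = -4 + 6 = 2)
h(P, b) = 2*b + P*b (h(P, b) = b*P + 2*b = P*b + 2*b = 2*b + P*b)
h(-39, 126) - 1*(-18587) = 126*(2 - 39) - 1*(-18587) = 126*(-37) + 18587 = -4662 + 18587 = 13925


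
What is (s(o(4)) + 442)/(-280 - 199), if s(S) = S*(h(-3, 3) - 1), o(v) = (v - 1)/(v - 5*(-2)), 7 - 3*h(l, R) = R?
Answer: -6189/6706 ≈ -0.92290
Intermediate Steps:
h(l, R) = 7/3 - R/3
o(v) = (-1 + v)/(10 + v) (o(v) = (-1 + v)/(v + 10) = (-1 + v)/(10 + v))
s(S) = S/3 (s(S) = S*((7/3 - ⅓*3) - 1) = S*((7/3 - 1) - 1) = S*(4/3 - 1) = S*(⅓) = S/3)
(s(o(4)) + 442)/(-280 - 199) = (((-1 + 4)/(10 + 4))/3 + 442)/(-280 - 199) = ((3/14)/3 + 442)/(-479) = (((1/14)*3)/3 + 442)*(-1/479) = ((⅓)*(3/14) + 442)*(-1/479) = (1/14 + 442)*(-1/479) = (6189/14)*(-1/479) = -6189/6706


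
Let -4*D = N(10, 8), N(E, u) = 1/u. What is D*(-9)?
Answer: 9/32 ≈ 0.28125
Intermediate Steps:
D = -1/32 (D = -1/4/8 = -1/4*1/8 = -1/32 ≈ -0.031250)
D*(-9) = -1/32*(-9) = 9/32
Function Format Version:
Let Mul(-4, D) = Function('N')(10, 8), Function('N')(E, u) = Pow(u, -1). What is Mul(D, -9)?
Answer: Rational(9, 32) ≈ 0.28125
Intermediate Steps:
D = Rational(-1, 32) (D = Mul(Rational(-1, 4), Pow(8, -1)) = Mul(Rational(-1, 4), Rational(1, 8)) = Rational(-1, 32) ≈ -0.031250)
Mul(D, -9) = Mul(Rational(-1, 32), -9) = Rational(9, 32)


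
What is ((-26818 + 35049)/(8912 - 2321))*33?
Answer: 90541/2197 ≈ 41.211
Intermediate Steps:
((-26818 + 35049)/(8912 - 2321))*33 = (8231/6591)*33 = 90541/2197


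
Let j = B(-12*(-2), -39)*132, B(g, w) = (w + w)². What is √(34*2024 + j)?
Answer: 4*√54494 ≈ 933.76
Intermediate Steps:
B(g, w) = 4*w² (B(g, w) = (2*w)² = 4*w²)
j = 803088 (j = (4*(-39)²)*132 = (4*1521)*132 = 6084*132 = 803088)
√(34*2024 + j) = √(34*2024 + 803088) = √(68816 + 803088) = √871904 = 4*√54494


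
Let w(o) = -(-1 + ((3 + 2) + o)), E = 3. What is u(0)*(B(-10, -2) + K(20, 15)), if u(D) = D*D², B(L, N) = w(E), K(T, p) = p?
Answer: 0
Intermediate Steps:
w(o) = -4 - o (w(o) = -(-1 + (5 + o)) = -(4 + o) = -4 - o)
B(L, N) = -7 (B(L, N) = -4 - 1*3 = -4 - 3 = -7)
u(D) = D³
u(0)*(B(-10, -2) + K(20, 15)) = 0³*(-7 + 15) = 0*8 = 0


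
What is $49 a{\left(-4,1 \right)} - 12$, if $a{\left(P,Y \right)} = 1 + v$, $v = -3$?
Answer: $-110$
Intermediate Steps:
$a{\left(P,Y \right)} = -2$ ($a{\left(P,Y \right)} = 1 - 3 = -2$)
$49 a{\left(-4,1 \right)} - 12 = 49 \left(-2\right) - 12 = -98 - 12 = -110$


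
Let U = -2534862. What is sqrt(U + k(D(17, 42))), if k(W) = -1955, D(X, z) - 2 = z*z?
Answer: I*sqrt(2536817) ≈ 1592.7*I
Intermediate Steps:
D(X, z) = 2 + z**2 (D(X, z) = 2 + z*z = 2 + z**2)
sqrt(U + k(D(17, 42))) = sqrt(-2534862 - 1955) = sqrt(-2536817) = I*sqrt(2536817)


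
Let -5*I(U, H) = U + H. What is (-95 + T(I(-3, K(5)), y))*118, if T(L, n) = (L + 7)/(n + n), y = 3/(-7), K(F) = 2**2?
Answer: -182192/15 ≈ -12146.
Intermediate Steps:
K(F) = 4
y = -3/7 (y = 3*(-1/7) = -3/7 ≈ -0.42857)
I(U, H) = -H/5 - U/5 (I(U, H) = -(U + H)/5 = -(H + U)/5 = -H/5 - U/5)
T(L, n) = (7 + L)/(2*n) (T(L, n) = (7 + L)/((2*n)) = (7 + L)*(1/(2*n)) = (7 + L)/(2*n))
(-95 + T(I(-3, K(5)), y))*118 = (-95 + (7 + (-1/5*4 - 1/5*(-3)))/(2*(-3/7)))*118 = (-95 + (1/2)*(-7/3)*(7 + (-4/5 + 3/5)))*118 = (-95 + (1/2)*(-7/3)*(7 - 1/5))*118 = (-95 + (1/2)*(-7/3)*(34/5))*118 = (-95 - 119/15)*118 = -1544/15*118 = -182192/15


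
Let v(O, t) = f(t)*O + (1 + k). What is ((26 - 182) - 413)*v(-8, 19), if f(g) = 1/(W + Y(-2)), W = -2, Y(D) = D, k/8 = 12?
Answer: -56331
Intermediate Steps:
k = 96 (k = 8*12 = 96)
f(g) = -¼ (f(g) = 1/(-2 - 2) = 1/(-4) = -¼)
v(O, t) = 97 - O/4 (v(O, t) = -O/4 + (1 + 96) = -O/4 + 97 = 97 - O/4)
((26 - 182) - 413)*v(-8, 19) = ((26 - 182) - 413)*(97 - ¼*(-8)) = (-156 - 413)*(97 + 2) = -569*99 = -56331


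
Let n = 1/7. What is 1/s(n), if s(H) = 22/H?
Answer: 1/154 ≈ 0.0064935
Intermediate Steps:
n = ⅐ ≈ 0.14286
1/s(n) = 1/(22/(⅐)) = 1/(22*7) = 1/154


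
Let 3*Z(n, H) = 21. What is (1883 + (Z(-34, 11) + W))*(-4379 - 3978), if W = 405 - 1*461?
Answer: -15326738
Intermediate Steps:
W = -56 (W = 405 - 461 = -56)
Z(n, H) = 7 (Z(n, H) = (⅓)*21 = 7)
(1883 + (Z(-34, 11) + W))*(-4379 - 3978) = (1883 + (7 - 56))*(-4379 - 3978) = (1883 - 49)*(-8357) = 1834*(-8357) = -15326738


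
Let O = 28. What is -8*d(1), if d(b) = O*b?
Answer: -224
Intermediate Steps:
d(b) = 28*b
-8*d(1) = -224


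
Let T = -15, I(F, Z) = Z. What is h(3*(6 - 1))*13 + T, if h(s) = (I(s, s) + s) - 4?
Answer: 323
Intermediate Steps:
h(s) = -4 + 2*s (h(s) = (s + s) - 4 = 2*s - 4 = -4 + 2*s)
h(3*(6 - 1))*13 + T = (-4 + 2*(3*(6 - 1)))*13 - 15 = (-4 + 2*(3*5))*13 - 15 = (-4 + 2*15)*13 - 15 = (-4 + 30)*13 - 15 = 26*13 - 15 = 338 - 15 = 323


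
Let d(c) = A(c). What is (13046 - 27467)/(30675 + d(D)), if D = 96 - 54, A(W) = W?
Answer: -4807/10239 ≈ -0.46948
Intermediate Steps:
D = 42
d(c) = c
(13046 - 27467)/(30675 + d(D)) = (13046 - 27467)/(30675 + 42) = -14421/30717 = -14421*1/30717 = -4807/10239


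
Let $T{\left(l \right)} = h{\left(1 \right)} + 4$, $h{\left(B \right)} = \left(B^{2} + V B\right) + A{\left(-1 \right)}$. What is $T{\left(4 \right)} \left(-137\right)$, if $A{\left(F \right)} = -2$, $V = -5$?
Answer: $274$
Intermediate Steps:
$h{\left(B \right)} = -2 + B^{2} - 5 B$ ($h{\left(B \right)} = \left(B^{2} - 5 B\right) - 2 = -2 + B^{2} - 5 B$)
$T{\left(l \right)} = -2$ ($T{\left(l \right)} = \left(-2 + 1^{2} - 5\right) + 4 = \left(-2 + 1 - 5\right) + 4 = -6 + 4 = -2$)
$T{\left(4 \right)} \left(-137\right) = \left(-2\right) \left(-137\right) = 274$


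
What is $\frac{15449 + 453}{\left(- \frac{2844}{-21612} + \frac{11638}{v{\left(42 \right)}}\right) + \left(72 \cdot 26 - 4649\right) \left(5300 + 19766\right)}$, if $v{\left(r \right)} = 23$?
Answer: $- \frac{28639502}{125363604339} \approx -0.00022845$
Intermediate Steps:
$\frac{15449 + 453}{\left(- \frac{2844}{-21612} + \frac{11638}{v{\left(42 \right)}}\right) + \left(72 \cdot 26 - 4649\right) \left(5300 + 19766\right)} = \frac{15449 + 453}{\left(- \frac{2844}{-21612} + \frac{11638}{23}\right) + \left(72 \cdot 26 - 4649\right) \left(5300 + 19766\right)} = \frac{15902}{\left(\left(-2844\right) \left(- \frac{1}{21612}\right) + 11638 \cdot \frac{1}{23}\right) + \left(1872 - 4649\right) 25066} = \frac{15902}{\left(\frac{237}{1801} + 506\right) - 69608282} = \frac{15902}{\frac{911543}{1801} - 69608282} = \frac{15902}{- \frac{125363604339}{1801}} = 15902 \left(- \frac{1801}{125363604339}\right) = - \frac{28639502}{125363604339}$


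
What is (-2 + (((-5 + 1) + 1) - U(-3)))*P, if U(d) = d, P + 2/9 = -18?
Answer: 328/9 ≈ 36.444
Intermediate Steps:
P = -164/9 (P = -2/9 - 18 = -164/9 ≈ -18.222)
(-2 + (((-5 + 1) + 1) - U(-3)))*P = (-2 + (((-5 + 1) + 1) - 1*(-3)))*(-164/9) = (-2 + ((-4 + 1) + 3))*(-164/9) = (-2 + (-3 + 3))*(-164/9) = (-2 + 0)*(-164/9) = -2*(-164/9) = 328/9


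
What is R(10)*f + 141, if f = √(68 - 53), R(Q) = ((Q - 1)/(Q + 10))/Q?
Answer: 141 + 9*√15/200 ≈ 141.17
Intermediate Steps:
R(Q) = (-1 + Q)/(Q*(10 + Q)) (R(Q) = ((-1 + Q)/(10 + Q))/Q = (-1 + Q)/(Q*(10 + Q)))
f = √15 ≈ 3.8730
R(10)*f + 141 = ((-1 + 10)/(10*(10 + 10)))*√15 + 141 = ((⅒)*9/20)*√15 + 141 = ((⅒)*(1/20)*9)*√15 + 141 = 9*√15/200 + 141 = 141 + 9*√15/200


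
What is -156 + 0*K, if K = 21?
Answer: -156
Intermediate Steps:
-156 + 0*K = -156 + 0*21 = -156 + 0 = -156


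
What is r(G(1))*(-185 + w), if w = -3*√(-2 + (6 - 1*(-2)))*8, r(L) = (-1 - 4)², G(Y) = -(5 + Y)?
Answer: -4625 - 600*√6 ≈ -6094.7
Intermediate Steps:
G(Y) = -5 - Y
r(L) = 25 (r(L) = (-5)² = 25)
w = -24*√6 (w = -3*√(-2 + (6 + 2))*8 = -3*√(-2 + 8)*8 = -3*√6*8 = -24*√6 ≈ -58.788)
r(G(1))*(-185 + w) = 25*(-185 - 24*√6) = -4625 - 600*√6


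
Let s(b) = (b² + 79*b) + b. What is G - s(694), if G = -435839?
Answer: -972995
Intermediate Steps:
s(b) = b² + 80*b
G - s(694) = -435839 - 694*(80 + 694) = -435839 - 694*774 = -435839 - 1*537156 = -435839 - 537156 = -972995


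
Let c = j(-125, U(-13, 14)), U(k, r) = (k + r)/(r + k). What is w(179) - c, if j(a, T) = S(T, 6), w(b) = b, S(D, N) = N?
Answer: 173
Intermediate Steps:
U(k, r) = 1 (U(k, r) = (k + r)/(k + r) = 1)
j(a, T) = 6
c = 6
w(179) - c = 179 - 1*6 = 179 - 6 = 173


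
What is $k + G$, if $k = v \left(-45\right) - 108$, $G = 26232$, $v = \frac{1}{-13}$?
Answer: $\frac{339657}{13} \approx 26127.0$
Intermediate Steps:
$v = - \frac{1}{13} \approx -0.076923$
$k = - \frac{1359}{13}$ ($k = \left(- \frac{1}{13}\right) \left(-45\right) - 108 = \frac{45}{13} - 108 = - \frac{1359}{13} \approx -104.54$)
$k + G = - \frac{1359}{13} + 26232 = \frac{339657}{13}$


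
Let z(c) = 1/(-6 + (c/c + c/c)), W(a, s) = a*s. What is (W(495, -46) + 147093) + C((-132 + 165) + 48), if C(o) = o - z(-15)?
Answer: 497617/4 ≈ 1.2440e+5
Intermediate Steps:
z(c) = -¼ (z(c) = 1/(-6 + (1 + 1)) = 1/(-6 + 2) = 1/(-4) = -¼)
C(o) = ¼ + o (C(o) = o - 1*(-¼) = o + ¼ = ¼ + o)
(W(495, -46) + 147093) + C((-132 + 165) + 48) = (495*(-46) + 147093) + (¼ + ((-132 + 165) + 48)) = (-22770 + 147093) + (¼ + (33 + 48)) = 124323 + (¼ + 81) = 124323 + 325/4 = 497617/4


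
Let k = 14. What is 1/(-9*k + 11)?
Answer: -1/115 ≈ -0.0086956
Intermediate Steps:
1/(-9*k + 11) = 1/(-9*14 + 11) = 1/(-126 + 11) = 1/(-115) = -1/115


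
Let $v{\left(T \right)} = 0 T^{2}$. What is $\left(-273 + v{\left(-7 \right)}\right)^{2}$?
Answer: $74529$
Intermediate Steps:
$v{\left(T \right)} = 0$
$\left(-273 + v{\left(-7 \right)}\right)^{2} = \left(-273 + 0\right)^{2} = \left(-273\right)^{2} = 74529$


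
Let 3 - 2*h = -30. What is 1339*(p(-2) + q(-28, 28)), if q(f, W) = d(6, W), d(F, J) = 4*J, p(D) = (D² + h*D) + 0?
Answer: 111137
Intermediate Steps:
h = 33/2 (h = 3/2 - ½*(-30) = 3/2 + 15 = 33/2 ≈ 16.500)
p(D) = D² + 33*D/2 (p(D) = (D² + 33*D/2) + 0 = D² + 33*D/2)
q(f, W) = 4*W
1339*(p(-2) + q(-28, 28)) = 1339*((½)*(-2)*(33 + 2*(-2)) + 4*28) = 1339*((½)*(-2)*(33 - 4) + 112) = 1339*((½)*(-2)*29 + 112) = 1339*(-29 + 112) = 1339*83 = 111137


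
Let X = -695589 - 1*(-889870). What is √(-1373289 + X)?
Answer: 8*I*√18422 ≈ 1085.8*I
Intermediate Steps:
X = 194281 (X = -695589 + 889870 = 194281)
√(-1373289 + X) = √(-1373289 + 194281) = √(-1179008) = 8*I*√18422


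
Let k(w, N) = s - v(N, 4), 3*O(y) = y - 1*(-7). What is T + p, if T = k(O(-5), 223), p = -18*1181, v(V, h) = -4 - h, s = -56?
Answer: -21306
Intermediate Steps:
O(y) = 7/3 + y/3 (O(y) = (y - 1*(-7))/3 = (y + 7)/3 = (7 + y)/3 = 7/3 + y/3)
p = -21258
k(w, N) = -48 (k(w, N) = -56 - (-4 - 1*4) = -56 - (-4 - 4) = -56 - 1*(-8) = -56 + 8 = -48)
T = -48
T + p = -48 - 21258 = -21306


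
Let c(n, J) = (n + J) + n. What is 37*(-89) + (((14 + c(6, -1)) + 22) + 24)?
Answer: -3222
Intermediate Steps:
c(n, J) = J + 2*n (c(n, J) = (J + n) + n = J + 2*n)
37*(-89) + (((14 + c(6, -1)) + 22) + 24) = 37*(-89) + (((14 + (-1 + 2*6)) + 22) + 24) = -3293 + (((14 + (-1 + 12)) + 22) + 24) = -3293 + (((14 + 11) + 22) + 24) = -3293 + ((25 + 22) + 24) = -3293 + (47 + 24) = -3293 + 71 = -3222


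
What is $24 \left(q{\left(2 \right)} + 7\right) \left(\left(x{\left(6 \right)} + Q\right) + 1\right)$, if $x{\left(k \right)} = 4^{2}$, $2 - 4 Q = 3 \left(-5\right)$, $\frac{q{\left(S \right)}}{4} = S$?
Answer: $7650$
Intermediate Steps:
$q{\left(S \right)} = 4 S$
$Q = \frac{17}{4}$ ($Q = \frac{1}{2} - \frac{3 \left(-5\right)}{4} = \frac{1}{2} - - \frac{15}{4} = \frac{1}{2} + \frac{15}{4} = \frac{17}{4} \approx 4.25$)
$x{\left(k \right)} = 16$
$24 \left(q{\left(2 \right)} + 7\right) \left(\left(x{\left(6 \right)} + Q\right) + 1\right) = 24 \left(4 \cdot 2 + 7\right) \left(\left(16 + \frac{17}{4}\right) + 1\right) = 24 \left(8 + 7\right) \left(\frac{81}{4} + 1\right) = 24 \cdot 15 \cdot \frac{85}{4} = 24 \cdot \frac{1275}{4} = 7650$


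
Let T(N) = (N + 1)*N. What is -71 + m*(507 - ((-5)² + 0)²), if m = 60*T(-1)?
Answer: -71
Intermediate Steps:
T(N) = N*(1 + N) (T(N) = (1 + N)*N = N*(1 + N))
m = 0 (m = 60*(-(1 - 1)) = 60*(-1*0) = 60*0 = 0)
-71 + m*(507 - ((-5)² + 0)²) = -71 + 0*(507 - ((-5)² + 0)²) = -71 + 0*(507 - (25 + 0)²) = -71 + 0*(507 - 1*25²) = -71 + 0*(507 - 1*625) = -71 + 0*(507 - 625) = -71 + 0*(-118) = -71 + 0 = -71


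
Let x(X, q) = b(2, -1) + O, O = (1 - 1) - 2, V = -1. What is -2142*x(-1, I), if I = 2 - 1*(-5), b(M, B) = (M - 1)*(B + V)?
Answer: 8568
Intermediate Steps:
b(M, B) = (-1 + B)*(-1 + M) (b(M, B) = (M - 1)*(B - 1) = (-1 + M)*(-1 + B) = (-1 + B)*(-1 + M))
I = 7 (I = 2 + 5 = 7)
O = -2 (O = 0 - 2 = -2)
x(X, q) = -4 (x(X, q) = (1 - 1*(-1) - 1*2 - 1*2) - 2 = (1 + 1 - 2 - 2) - 2 = -2 - 2 = -4)
-2142*x(-1, I) = -2142*(-4) = 8568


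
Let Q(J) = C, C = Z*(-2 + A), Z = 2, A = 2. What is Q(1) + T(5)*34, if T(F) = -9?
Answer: -306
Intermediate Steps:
C = 0 (C = 2*(-2 + 2) = 2*0 = 0)
Q(J) = 0
Q(1) + T(5)*34 = 0 - 9*34 = 0 - 306 = -306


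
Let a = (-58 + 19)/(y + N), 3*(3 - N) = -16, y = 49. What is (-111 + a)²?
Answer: 368985681/29584 ≈ 12472.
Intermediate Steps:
N = 25/3 (N = 3 - ⅓*(-16) = 3 + 16/3 = 25/3 ≈ 8.3333)
a = -117/172 (a = (-58 + 19)/(49 + 25/3) = -39/172/3 = -39*3/172 = -117/172 ≈ -0.68023)
(-111 + a)² = (-111 - 117/172)² = (-19209/172)² = 368985681/29584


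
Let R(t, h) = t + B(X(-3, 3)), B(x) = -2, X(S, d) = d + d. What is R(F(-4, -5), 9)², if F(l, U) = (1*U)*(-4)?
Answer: 324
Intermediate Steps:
X(S, d) = 2*d
F(l, U) = -4*U (F(l, U) = U*(-4) = -4*U)
R(t, h) = -2 + t (R(t, h) = t - 2 = -2 + t)
R(F(-4, -5), 9)² = (-2 - 4*(-5))² = (-2 + 20)² = 18² = 324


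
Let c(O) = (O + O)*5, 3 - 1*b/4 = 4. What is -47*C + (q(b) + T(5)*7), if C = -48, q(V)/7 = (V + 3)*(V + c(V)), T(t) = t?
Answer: 2599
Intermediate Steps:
b = -4 (b = 12 - 4*4 = 12 - 16 = -4)
c(O) = 10*O (c(O) = (2*O)*5 = 10*O)
q(V) = 77*V*(3 + V) (q(V) = 7*((V + 3)*(V + 10*V)) = 7*((3 + V)*(11*V)) = 7*(11*V*(3 + V)) = 77*V*(3 + V))
-47*C + (q(b) + T(5)*7) = -47*(-48) + (77*(-4)*(3 - 4) + 5*7) = 2256 + (77*(-4)*(-1) + 35) = 2256 + (308 + 35) = 2256 + 343 = 2599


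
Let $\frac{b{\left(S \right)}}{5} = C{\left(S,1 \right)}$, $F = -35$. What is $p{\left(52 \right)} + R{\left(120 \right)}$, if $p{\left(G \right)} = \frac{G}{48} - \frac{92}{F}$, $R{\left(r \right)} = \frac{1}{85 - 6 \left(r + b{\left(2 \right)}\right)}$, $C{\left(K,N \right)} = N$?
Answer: $\frac{29609}{7980} \approx 3.7104$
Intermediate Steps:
$b{\left(S \right)} = 5$ ($b{\left(S \right)} = 5 \cdot 1 = 5$)
$R{\left(r \right)} = \frac{1}{55 - 6 r}$ ($R{\left(r \right)} = \frac{1}{85 - 6 \left(r + 5\right)} = \frac{1}{85 - 6 \left(5 + r\right)} = \frac{1}{85 - \left(30 + 6 r\right)} = \frac{1}{55 - 6 r}$)
$p{\left(G \right)} = \frac{92}{35} + \frac{G}{48}$ ($p{\left(G \right)} = \frac{G}{48} - \frac{92}{-35} = G \frac{1}{48} - - \frac{92}{35} = \frac{G}{48} + \frac{92}{35} = \frac{92}{35} + \frac{G}{48}$)
$p{\left(52 \right)} + R{\left(120 \right)} = \left(\frac{92}{35} + \frac{1}{48} \cdot 52\right) - \frac{1}{-55 + 6 \cdot 120} = \left(\frac{92}{35} + \frac{13}{12}\right) - \frac{1}{-55 + 720} = \frac{1559}{420} - \frac{1}{665} = \frac{29609}{7980}$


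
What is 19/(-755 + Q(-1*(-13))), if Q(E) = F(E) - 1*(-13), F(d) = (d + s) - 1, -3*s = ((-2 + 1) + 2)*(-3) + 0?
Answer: -19/729 ≈ -0.026063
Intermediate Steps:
s = 1 (s = -(((-2 + 1) + 2)*(-3) + 0)/3 = -((-1 + 2)*(-3) + 0)/3 = -(1*(-3) + 0)/3 = -(-3 + 0)/3 = -1/3*(-3) = 1)
F(d) = d (F(d) = (d + 1) - 1 = (1 + d) - 1 = d)
Q(E) = 13 + E (Q(E) = E - 1*(-13) = E + 13 = 13 + E)
19/(-755 + Q(-1*(-13))) = 19/(-755 + (13 - 1*(-13))) = 19/(-755 + (13 + 13)) = 19/(-755 + 26) = 19/(-729) = 19*(-1/729) = -19/729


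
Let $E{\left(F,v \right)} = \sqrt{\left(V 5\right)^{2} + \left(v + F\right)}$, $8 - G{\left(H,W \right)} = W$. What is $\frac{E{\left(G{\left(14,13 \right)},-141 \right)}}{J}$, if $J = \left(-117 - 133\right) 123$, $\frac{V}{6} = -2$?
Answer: $- \frac{\sqrt{3454}}{30750} \approx -0.0019112$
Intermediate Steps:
$V = -12$ ($V = 6 \left(-2\right) = -12$)
$G{\left(H,W \right)} = 8 - W$
$J = -30750$ ($J = \left(-250\right) 123 = -30750$)
$E{\left(F,v \right)} = \sqrt{3600 + F + v}$ ($E{\left(F,v \right)} = \sqrt{\left(\left(-12\right) 5\right)^{2} + \left(v + F\right)} = \sqrt{\left(-60\right)^{2} + \left(F + v\right)} = \sqrt{3600 + \left(F + v\right)} = \sqrt{3600 + F + v}$)
$\frac{E{\left(G{\left(14,13 \right)},-141 \right)}}{J} = \frac{\sqrt{3600 + \left(8 - 13\right) - 141}}{-30750} = \sqrt{3600 + \left(8 - 13\right) - 141} \left(- \frac{1}{30750}\right) = \sqrt{3600 - 5 - 141} \left(- \frac{1}{30750}\right) = \sqrt{3454} \left(- \frac{1}{30750}\right) = - \frac{\sqrt{3454}}{30750}$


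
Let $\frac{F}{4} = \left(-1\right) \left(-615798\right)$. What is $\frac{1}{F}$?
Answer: $\frac{1}{2463192} \approx 4.0598 \cdot 10^{-7}$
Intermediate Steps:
$F = 2463192$ ($F = 4 \left(\left(-1\right) \left(-615798\right)\right) = 4 \cdot 615798 = 2463192$)
$\frac{1}{F} = \frac{1}{2463192}$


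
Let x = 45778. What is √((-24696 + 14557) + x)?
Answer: √35639 ≈ 188.78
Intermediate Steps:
√((-24696 + 14557) + x) = √((-24696 + 14557) + 45778) = √(-10139 + 45778) = √35639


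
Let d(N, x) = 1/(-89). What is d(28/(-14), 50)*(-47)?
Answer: 47/89 ≈ 0.52809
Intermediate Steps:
d(N, x) = -1/89
d(28/(-14), 50)*(-47) = -1/89*(-47) = 47/89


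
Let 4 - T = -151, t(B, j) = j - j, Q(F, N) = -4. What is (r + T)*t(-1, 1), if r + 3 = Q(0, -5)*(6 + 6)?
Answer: 0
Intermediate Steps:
t(B, j) = 0
T = 155 (T = 4 - 1*(-151) = 4 + 151 = 155)
r = -51 (r = -3 - 4*(6 + 6) = -3 - 4*12 = -3 - 48 = -51)
(r + T)*t(-1, 1) = (-51 + 155)*0 = 104*0 = 0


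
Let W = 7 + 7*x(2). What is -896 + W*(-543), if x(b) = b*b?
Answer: -19901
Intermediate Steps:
x(b) = b**2
W = 35 (W = 7 + 7*2**2 = 7 + 7*4 = 7 + 28 = 35)
-896 + W*(-543) = -896 + 35*(-543) = -896 - 19005 = -19901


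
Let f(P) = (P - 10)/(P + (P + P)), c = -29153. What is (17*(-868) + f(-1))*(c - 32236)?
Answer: 905630991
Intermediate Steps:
f(P) = (-10 + P)/(3*P) (f(P) = (-10 + P)/(P + 2*P) = (-10 + P)/((3*P)) = (-10 + P)*(1/(3*P)) = (-10 + P)/(3*P))
(17*(-868) + f(-1))*(c - 32236) = (17*(-868) + (⅓)*(-10 - 1)/(-1))*(-29153 - 32236) = (-14756 + (⅓)*(-1)*(-11))*(-61389) = (-14756 + 11/3)*(-61389) = -44257/3*(-61389) = 905630991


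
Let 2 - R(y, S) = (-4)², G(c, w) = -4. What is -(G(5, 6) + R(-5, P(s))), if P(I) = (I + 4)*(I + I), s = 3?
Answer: 18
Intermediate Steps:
P(I) = 2*I*(4 + I) (P(I) = (4 + I)*(2*I) = 2*I*(4 + I))
R(y, S) = -14 (R(y, S) = 2 - 1*(-4)² = 2 - 1*16 = 2 - 16 = -14)
-(G(5, 6) + R(-5, P(s))) = -(-4 - 14) = -1*(-18) = 18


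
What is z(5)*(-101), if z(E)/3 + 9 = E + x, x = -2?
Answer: 1818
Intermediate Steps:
z(E) = -33 + 3*E (z(E) = -27 + 3*(E - 2) = -27 + 3*(-2 + E) = -27 + (-6 + 3*E) = -33 + 3*E)
z(5)*(-101) = (-33 + 3*5)*(-101) = (-33 + 15)*(-101) = -18*(-101) = 1818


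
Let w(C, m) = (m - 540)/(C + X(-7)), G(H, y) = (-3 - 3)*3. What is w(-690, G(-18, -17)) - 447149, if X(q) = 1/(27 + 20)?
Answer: -14500568695/32429 ≈ -4.4715e+5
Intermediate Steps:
X(q) = 1/47
G(H, y) = -18 (G(H, y) = -6*3 = -18)
w(C, m) = (-540 + m)/(1/47 + C) (w(C, m) = (m - 540)/(C + 1/47) = (-540 + m)/(1/47 + C))
w(-690, G(-18, -17)) - 447149 = 47*(-540 - 18)/(1 + 47*(-690)) - 447149 = 47*(-558)/(1 - 32430) - 447149 = 47*(-558)/(-32429) - 447149 = 47*(-1/32429)*(-558) - 447149 = 26226/32429 - 447149 = -14500568695/32429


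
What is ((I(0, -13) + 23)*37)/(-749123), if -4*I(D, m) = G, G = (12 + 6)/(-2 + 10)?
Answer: -13283/11985968 ≈ -0.0011082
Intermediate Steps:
G = 9/4 (G = 18/8 = 18*(1/8) = 9/4 ≈ 2.2500)
I(D, m) = -9/16 (I(D, m) = -1/4*9/4 = -9/16)
((I(0, -13) + 23)*37)/(-749123) = ((-9/16 + 23)*37)/(-749123) = ((359/16)*37)*(-1/749123) = (13283/16)*(-1/749123) = -13283/11985968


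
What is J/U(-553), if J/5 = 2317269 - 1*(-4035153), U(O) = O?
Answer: -31762110/553 ≈ -57436.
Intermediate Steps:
J = 31762110 (J = 5*(2317269 - 1*(-4035153)) = 5*(2317269 + 4035153) = 5*6352422 = 31762110)
J/U(-553) = 31762110/(-553) = 31762110*(-1/553) = -31762110/553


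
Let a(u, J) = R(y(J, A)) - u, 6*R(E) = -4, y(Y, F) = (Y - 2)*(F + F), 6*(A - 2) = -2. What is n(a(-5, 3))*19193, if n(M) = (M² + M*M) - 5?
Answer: 5623549/9 ≈ 6.2484e+5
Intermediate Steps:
A = 5/3 (A = 2 + (⅙)*(-2) = 2 - ⅓ = 5/3 ≈ 1.6667)
y(Y, F) = 2*F*(-2 + Y) (y(Y, F) = (-2 + Y)*(2*F) = 2*F*(-2 + Y))
R(E) = -⅔ (R(E) = (⅙)*(-4) = -⅔)
a(u, J) = -⅔ - u
n(M) = -5 + 2*M² (n(M) = (M² + M²) - 5 = 2*M² - 5 = -5 + 2*M²)
n(a(-5, 3))*19193 = (-5 + 2*(-⅔ - 1*(-5))²)*19193 = (-5 + 2*(-⅔ + 5)²)*19193 = (-5 + 2*(13/3)²)*19193 = (-5 + 2*(169/9))*19193 = (-5 + 338/9)*19193 = (293/9)*19193 = 5623549/9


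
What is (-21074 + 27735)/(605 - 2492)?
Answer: -6661/1887 ≈ -3.5299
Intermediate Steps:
(-21074 + 27735)/(605 - 2492) = 6661/(-1887) = 6661*(-1/1887) = -6661/1887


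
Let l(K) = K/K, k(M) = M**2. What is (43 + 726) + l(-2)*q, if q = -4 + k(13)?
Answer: 934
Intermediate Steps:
q = 165 (q = -4 + 13**2 = -4 + 169 = 165)
l(K) = 1
(43 + 726) + l(-2)*q = (43 + 726) + 1*165 = 769 + 165 = 934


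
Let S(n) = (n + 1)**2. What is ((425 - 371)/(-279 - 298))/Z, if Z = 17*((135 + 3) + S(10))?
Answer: -54/2540531 ≈ -2.1255e-5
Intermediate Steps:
S(n) = (1 + n)**2
Z = 4403 (Z = 17*((135 + 3) + (1 + 10)**2) = 17*(138 + 11**2) = 17*(138 + 121) = 17*259 = 4403)
((425 - 371)/(-279 - 298))/Z = ((425 - 371)/(-279 - 298))/4403 = (54/(-577))*(1/4403) = -1/577*54*(1/4403) = -54/577*1/4403 = -54/2540531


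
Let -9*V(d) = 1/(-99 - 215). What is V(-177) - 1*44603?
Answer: -126048077/2826 ≈ -44603.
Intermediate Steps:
V(d) = 1/2826 (V(d) = -1/(9*(-99 - 215)) = -⅑/(-314) = -⅑*(-1/314) = 1/2826)
V(-177) - 1*44603 = 1/2826 - 1*44603 = 1/2826 - 44603 = -126048077/2826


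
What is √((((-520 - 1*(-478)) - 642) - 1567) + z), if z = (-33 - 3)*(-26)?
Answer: I*√1315 ≈ 36.263*I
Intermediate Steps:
z = 936 (z = -36*(-26) = 936)
√((((-520 - 1*(-478)) - 642) - 1567) + z) = √((((-520 - 1*(-478)) - 642) - 1567) + 936) = √((((-520 + 478) - 642) - 1567) + 936) = √(((-42 - 642) - 1567) + 936) = √((-684 - 1567) + 936) = √(-2251 + 936) = √(-1315) = I*√1315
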